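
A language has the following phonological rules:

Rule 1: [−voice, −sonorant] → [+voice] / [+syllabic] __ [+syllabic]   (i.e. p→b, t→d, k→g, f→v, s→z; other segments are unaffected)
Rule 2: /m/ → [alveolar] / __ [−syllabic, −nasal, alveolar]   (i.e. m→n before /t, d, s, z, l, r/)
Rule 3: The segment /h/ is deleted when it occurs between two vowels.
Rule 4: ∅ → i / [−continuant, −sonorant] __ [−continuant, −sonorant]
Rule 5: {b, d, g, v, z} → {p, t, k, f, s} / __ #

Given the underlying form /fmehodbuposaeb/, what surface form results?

fmeodibubozaep

Rule 1 (intervocalic voicing): /p/ is a voiceless obstruent between vowels /u/ and /o/, so it voices to [b]. /s/ is a voiceless obstruent between vowels /o/ and /a/, so it voices to [z]. /fmehodbuposaeb/ → fmehodbubozaeb.
Rule 2 (nasal place assimilation): no segment meets the environment; /fmehodbubozaeb/ is unchanged.
Rule 3 (intervocalic h-deletion): /h/ occurs between vowels /e/ and /o/, so it deletes. /fmehodbubozaeb/ → fmeodbubozaeb.
Rule 4 (stop-cluster i-epenthesis): /d/ and /b/ form a stop–stop cluster, so [i] is inserted between them. /fmeodbubozaeb/ → fmeodibubozaeb.
Rule 5 (final devoicing): /b/ is a voiced obstruent in word-final position, so it devoices to [p]. /fmeodibubozaeb/ → fmeodibubozaep.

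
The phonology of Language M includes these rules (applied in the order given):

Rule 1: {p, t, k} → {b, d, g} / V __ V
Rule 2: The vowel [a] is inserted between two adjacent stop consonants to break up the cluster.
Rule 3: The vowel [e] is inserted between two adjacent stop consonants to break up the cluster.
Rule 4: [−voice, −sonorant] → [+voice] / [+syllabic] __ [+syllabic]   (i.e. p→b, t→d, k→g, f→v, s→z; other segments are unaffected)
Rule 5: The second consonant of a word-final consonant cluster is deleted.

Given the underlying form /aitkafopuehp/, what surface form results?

aidagavobueh

Rule 1 (intervocalic voicing): /p/ is a voiceless stop between vowels /o/ and /u/, so it voices to [b]. /aitkafopuehp/ → aitkafobuehp.
Rule 2 (stop-cluster a-epenthesis): /t/ and /k/ form a stop–stop cluster, so [a] is inserted between them. /aitkafobuehp/ → aitakafobuehp.
Rule 3 (stop-cluster e-epenthesis): no segment meets the environment; /aitakafobuehp/ is unchanged.
Rule 4 (intervocalic voicing): /t/ is a voiceless obstruent between vowels /i/ and /a/, so it voices to [d]. /k/ is a voiceless obstruent between vowels /a/ and /a/, so it voices to [g]. /f/ is a voiceless obstruent between vowels /a/ and /o/, so it voices to [v]. /aitakafobuehp/ → aidagavobuehp.
Rule 5 (final cluster simplification): /p/ is the second consonant of a word-final cluster /hp/, so it deletes. /aidagavobuehp/ → aidagavobueh.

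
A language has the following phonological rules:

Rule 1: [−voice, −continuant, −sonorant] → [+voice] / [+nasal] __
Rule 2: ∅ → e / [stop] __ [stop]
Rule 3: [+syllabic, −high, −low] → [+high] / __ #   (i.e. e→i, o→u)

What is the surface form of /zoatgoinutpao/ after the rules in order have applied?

Rule 1 (post-nasal voicing): no segment meets the environment; /zoatgoinutpao/ is unchanged.
Rule 2 (stop-cluster e-epenthesis): /t/ and /g/ form a stop–stop cluster, so [e] is inserted between them. /t/ and /p/ form a stop–stop cluster, so [e] is inserted between them. /zoatgoinutpao/ → zoategoinutepao.
Rule 3 (final vowel raising): /o/ is a mid vowel in word-final position, so it raises to [u]. /zoategoinutepao/ → zoategoinutepau.

zoategoinutepau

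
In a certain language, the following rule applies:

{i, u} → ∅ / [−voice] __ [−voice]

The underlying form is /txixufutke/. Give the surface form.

txxftke

/i/ is a high vowel flanked by voiceless consonants /x/ and /x/, so it deletes.
/u/ is a high vowel flanked by voiceless consonants /x/ and /f/, so it deletes.
/u/ is a high vowel flanked by voiceless consonants /f/ and /t/, so it deletes.
Surface form: [txxftke].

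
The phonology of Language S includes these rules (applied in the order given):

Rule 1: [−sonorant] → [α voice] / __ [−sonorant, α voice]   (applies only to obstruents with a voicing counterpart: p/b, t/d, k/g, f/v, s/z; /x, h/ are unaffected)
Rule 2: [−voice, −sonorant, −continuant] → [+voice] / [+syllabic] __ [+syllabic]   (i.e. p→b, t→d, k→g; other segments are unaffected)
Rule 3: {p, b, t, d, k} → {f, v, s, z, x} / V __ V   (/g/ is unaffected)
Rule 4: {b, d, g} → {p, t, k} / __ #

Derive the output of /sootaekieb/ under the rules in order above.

soozaegiep

Rule 1 (regressive voicing assimilation): no segment meets the environment; /sootaekieb/ is unchanged.
Rule 2 (intervocalic voicing): /t/ is a voiceless stop between vowels /o/ and /a/, so it voices to [d]. /k/ is a voiceless stop between vowels /e/ and /i/, so it voices to [g]. /sootaekieb/ → soodaegieb.
Rule 3 (intervocalic spirantization): /d/ is a stop between vowels /o/ and /a/, so it spirantizes to the fricative [z]. /soodaegieb/ → soozaegieb.
Rule 4 (final devoicing): /b/ is a voiced stop in word-final position, so it devoices to [p]. /soozaegieb/ → soozaegiep.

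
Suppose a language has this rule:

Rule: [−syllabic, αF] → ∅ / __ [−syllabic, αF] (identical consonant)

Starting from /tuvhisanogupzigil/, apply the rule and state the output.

tuvhisanogupzigil

No segment of /tuvhisanogupzigil/ meets the structural description of the rule, so the form surfaces unchanged.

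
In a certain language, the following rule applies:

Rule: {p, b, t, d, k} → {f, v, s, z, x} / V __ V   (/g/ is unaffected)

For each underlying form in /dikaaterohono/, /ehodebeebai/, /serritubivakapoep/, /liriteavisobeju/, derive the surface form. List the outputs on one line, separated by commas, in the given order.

/dikaaterohono/: /k/ is a stop between vowels /i/ and /a/, so it spirantizes to the fricative [x]. /t/ is a stop between vowels /a/ and /e/, so it spirantizes to the fricative [s]. → [dixaaserohono].
/ehodebeebai/: /d/ is a stop between vowels /o/ and /e/, so it spirantizes to the fricative [z]. /b/ is a stop between vowels /e/ and /e/, so it spirantizes to the fricative [v]. /b/ is a stop between vowels /e/ and /a/, so it spirantizes to the fricative [v]. → [ehozeveevai].
/serritubivakapoep/: /t/ is a stop between vowels /i/ and /u/, so it spirantizes to the fricative [s]. /b/ is a stop between vowels /u/ and /i/, so it spirantizes to the fricative [v]. /k/ is a stop between vowels /a/ and /a/, so it spirantizes to the fricative [x]. /p/ is a stop between vowels /a/ and /o/, so it spirantizes to the fricative [f]. → [serrisuvivaxafoep].
/liriteavisobeju/: /t/ is a stop between vowels /i/ and /e/, so it spirantizes to the fricative [s]. /b/ is a stop between vowels /o/ and /e/, so it spirantizes to the fricative [v]. → [liriseavisoveju].

dixaaserohono, ehozeveevai, serrisuvivaxafoep, liriseavisoveju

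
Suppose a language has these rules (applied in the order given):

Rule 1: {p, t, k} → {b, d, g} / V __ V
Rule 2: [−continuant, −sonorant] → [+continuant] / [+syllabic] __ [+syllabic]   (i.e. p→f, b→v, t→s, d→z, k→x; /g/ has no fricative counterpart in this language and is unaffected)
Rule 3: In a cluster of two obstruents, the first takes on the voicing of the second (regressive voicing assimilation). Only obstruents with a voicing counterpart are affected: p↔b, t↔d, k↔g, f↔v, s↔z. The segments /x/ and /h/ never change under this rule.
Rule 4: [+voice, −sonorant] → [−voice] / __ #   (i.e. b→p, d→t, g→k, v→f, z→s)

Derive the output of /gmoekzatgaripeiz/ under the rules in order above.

Rule 1 (intervocalic voicing): /p/ is a voiceless stop between vowels /i/ and /e/, so it voices to [b]. /gmoekzatgaripeiz/ → gmoekzatgaribeiz.
Rule 2 (intervocalic spirantization): /b/ is a stop between vowels /i/ and /e/, so it spirantizes to the fricative [v]. /gmoekzatgaribeiz/ → gmoekzatgariveiz.
Rule 3 (regressive voicing assimilation): /k/ precedes the voiced obstruent /z/, so it voices to [g] by assimilation. /t/ precedes the voiced obstruent /g/, so it voices to [d] by assimilation. /gmoekzatgariveiz/ → gmoegzadgariveiz.
Rule 4 (final devoicing): /z/ is a voiced obstruent in word-final position, so it devoices to [s]. /gmoegzadgariveiz/ → gmoegzadgariveis.

gmoegzadgariveis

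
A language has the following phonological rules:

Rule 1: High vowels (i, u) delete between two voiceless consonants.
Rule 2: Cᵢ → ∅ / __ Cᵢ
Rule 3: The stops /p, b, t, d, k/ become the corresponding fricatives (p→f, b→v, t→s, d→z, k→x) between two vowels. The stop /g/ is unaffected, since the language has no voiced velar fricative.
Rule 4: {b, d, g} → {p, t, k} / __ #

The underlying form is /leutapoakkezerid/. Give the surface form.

Rule 1 (high vowel syncope): no segment meets the environment; /leutapoakkezerid/ is unchanged.
Rule 2 (degemination): /kk/ is a geminate; the first /k/ deletes. /leutapoakkezerid/ → leutapoakezerid.
Rule 3 (intervocalic spirantization): /t/ is a stop between vowels /u/ and /a/, so it spirantizes to the fricative [s]. /p/ is a stop between vowels /a/ and /o/, so it spirantizes to the fricative [f]. /k/ is a stop between vowels /a/ and /e/, so it spirantizes to the fricative [x]. /leutapoakezerid/ → leusafoaxezerid.
Rule 4 (final devoicing): /d/ is a voiced stop in word-final position, so it devoices to [t]. /leusafoaxezerid/ → leusafoaxezerit.

leusafoaxezerit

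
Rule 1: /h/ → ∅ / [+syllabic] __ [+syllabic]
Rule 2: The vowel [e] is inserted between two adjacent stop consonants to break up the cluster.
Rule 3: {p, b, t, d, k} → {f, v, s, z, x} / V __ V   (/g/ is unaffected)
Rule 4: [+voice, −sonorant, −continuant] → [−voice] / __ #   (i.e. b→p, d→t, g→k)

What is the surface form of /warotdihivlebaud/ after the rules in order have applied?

Rule 1 (intervocalic h-deletion): /h/ occurs between vowels /i/ and /i/, so it deletes. /warotdihivlebaud/ → warotdiivlebaud.
Rule 2 (stop-cluster e-epenthesis): /t/ and /d/ form a stop–stop cluster, so [e] is inserted between them. /warotdiivlebaud/ → warotediivlebaud.
Rule 3 (intervocalic spirantization): /t/ is a stop between vowels /o/ and /e/, so it spirantizes to the fricative [s]. /d/ is a stop between vowels /e/ and /i/, so it spirantizes to the fricative [z]. /b/ is a stop between vowels /e/ and /a/, so it spirantizes to the fricative [v]. /warotediivlebaud/ → waroseziivlevaud.
Rule 4 (final devoicing): /d/ is a voiced stop in word-final position, so it devoices to [t]. /waroseziivlevaud/ → waroseziivlevaut.

waroseziivlevaut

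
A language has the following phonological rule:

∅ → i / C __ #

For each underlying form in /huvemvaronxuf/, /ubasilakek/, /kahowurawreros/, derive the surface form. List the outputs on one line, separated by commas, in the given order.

huvemvaronxufi, ubasilakeki, kahowurawrerosi

/huvemvaronxuf/: the form ends in the consonant /f/, so [i] is inserted word-finally. → [huvemvaronxufi].
/ubasilakek/: the form ends in the consonant /k/, so [i] is inserted word-finally. → [ubasilakeki].
/kahowurawreros/: the form ends in the consonant /s/, so [i] is inserted word-finally. → [kahowurawrerosi].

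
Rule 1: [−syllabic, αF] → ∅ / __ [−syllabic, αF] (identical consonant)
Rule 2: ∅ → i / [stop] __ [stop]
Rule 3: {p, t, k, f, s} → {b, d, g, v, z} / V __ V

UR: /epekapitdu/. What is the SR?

Rule 1 (degemination): no segment meets the environment; /epekapitdu/ is unchanged.
Rule 2 (stop-cluster i-epenthesis): /t/ and /d/ form a stop–stop cluster, so [i] is inserted between them. /epekapitdu/ → epekapitidu.
Rule 3 (intervocalic voicing): /p/ is a voiceless obstruent between vowels /e/ and /e/, so it voices to [b]. /k/ is a voiceless obstruent between vowels /e/ and /a/, so it voices to [g]. /p/ is a voiceless obstruent between vowels /a/ and /i/, so it voices to [b]. /t/ is a voiceless obstruent between vowels /i/ and /i/, so it voices to [d]. /epekapitidu/ → ebegabididu.

ebegabididu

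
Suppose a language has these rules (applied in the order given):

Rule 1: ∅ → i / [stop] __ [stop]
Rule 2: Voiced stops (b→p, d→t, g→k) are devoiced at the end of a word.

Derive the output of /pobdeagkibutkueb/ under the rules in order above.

Rule 1 (stop-cluster i-epenthesis): /b/ and /d/ form a stop–stop cluster, so [i] is inserted between them. /g/ and /k/ form a stop–stop cluster, so [i] is inserted between them. /t/ and /k/ form a stop–stop cluster, so [i] is inserted between them. /pobdeagkibutkueb/ → pobideagikibutikueb.
Rule 2 (final devoicing): /b/ is a voiced stop in word-final position, so it devoices to [p]. /pobideagikibutikueb/ → pobideagikibutikuep.

pobideagikibutikuep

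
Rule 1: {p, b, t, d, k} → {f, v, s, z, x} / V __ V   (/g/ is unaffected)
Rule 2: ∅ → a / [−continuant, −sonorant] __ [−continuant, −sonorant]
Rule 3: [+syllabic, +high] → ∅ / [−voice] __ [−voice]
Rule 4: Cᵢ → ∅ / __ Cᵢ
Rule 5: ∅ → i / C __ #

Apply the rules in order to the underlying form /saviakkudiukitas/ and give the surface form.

Rule 1 (intervocalic spirantization): /d/ is a stop between vowels /u/ and /i/, so it spirantizes to the fricative [z]. /k/ is a stop between vowels /u/ and /i/, so it spirantizes to the fricative [x]. /t/ is a stop between vowels /i/ and /a/, so it spirantizes to the fricative [s]. /saviakkudiukitas/ → saviakkuziuxisas.
Rule 2 (stop-cluster a-epenthesis): /k/ and /k/ form a stop–stop cluster, so [a] is inserted between them. /saviakkuziuxisas/ → saviakakuziuxisas.
Rule 3 (high vowel syncope): /i/ is a high vowel flanked by voiceless consonants /x/ and /s/, so it deletes. /saviakakuziuxisas/ → saviakakuziuxsas.
Rule 4 (degemination): no segment meets the environment; /saviakakuziuxsas/ is unchanged.
Rule 5 (final i-epenthesis): the form ends in the consonant /s/, so [i] is inserted word-finally. /saviakakuziuxsas/ → saviakakuziuxsasi.

saviakakuziuxsasi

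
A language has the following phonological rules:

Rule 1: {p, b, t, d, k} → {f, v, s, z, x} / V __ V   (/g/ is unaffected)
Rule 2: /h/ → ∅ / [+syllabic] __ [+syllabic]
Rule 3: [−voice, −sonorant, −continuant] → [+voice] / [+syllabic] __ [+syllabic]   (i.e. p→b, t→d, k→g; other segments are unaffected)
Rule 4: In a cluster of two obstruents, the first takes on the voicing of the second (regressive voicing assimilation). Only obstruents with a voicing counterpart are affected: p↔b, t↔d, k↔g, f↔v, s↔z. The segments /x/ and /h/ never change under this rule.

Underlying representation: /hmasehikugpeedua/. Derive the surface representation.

hmaseixukpeezua

Rule 1 (intervocalic spirantization): /k/ is a stop between vowels /i/ and /u/, so it spirantizes to the fricative [x]. /d/ is a stop between vowels /e/ and /u/, so it spirantizes to the fricative [z]. /hmasehikugpeedua/ → hmasehixugpeezua.
Rule 2 (intervocalic h-deletion): /h/ occurs between vowels /e/ and /i/, so it deletes. /hmasehixugpeezua/ → hmaseixugpeezua.
Rule 3 (intervocalic voicing): no segment meets the environment; /hmaseixugpeezua/ is unchanged.
Rule 4 (regressive voicing assimilation): /g/ precedes the voiceless obstruent /p/, so it devoices to [k] by assimilation. /hmaseixugpeezua/ → hmaseixukpeezua.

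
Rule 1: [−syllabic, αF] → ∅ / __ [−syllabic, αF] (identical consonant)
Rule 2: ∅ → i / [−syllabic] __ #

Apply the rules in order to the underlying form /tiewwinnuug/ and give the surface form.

Rule 1 (degemination): /ww/ is a geminate; the first /w/ deletes. /nn/ is a geminate; the first /n/ deletes. /tiewwinnuug/ → tiewinuug.
Rule 2 (final i-epenthesis): the form ends in the consonant /g/, so [i] is inserted word-finally. /tiewinuug/ → tiewinuugi.

tiewinuugi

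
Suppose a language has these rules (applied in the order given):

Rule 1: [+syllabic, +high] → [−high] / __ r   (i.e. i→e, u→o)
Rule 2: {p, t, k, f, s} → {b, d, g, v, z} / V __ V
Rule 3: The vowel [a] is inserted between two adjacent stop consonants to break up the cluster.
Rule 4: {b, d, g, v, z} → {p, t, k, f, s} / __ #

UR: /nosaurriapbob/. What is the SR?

nozaorriapabop

Rule 1 (pre-rhotic lowering): /u/ is a high vowel immediately before /r/, so it lowers to [o]. /nosaurriapbob/ → nosaorriapbob.
Rule 2 (intervocalic voicing): /s/ is a voiceless obstruent between vowels /o/ and /a/, so it voices to [z]. /nosaorriapbob/ → nozaorriapbob.
Rule 3 (stop-cluster a-epenthesis): /p/ and /b/ form a stop–stop cluster, so [a] is inserted between them. /nozaorriapbob/ → nozaorriapabob.
Rule 4 (final devoicing): /b/ is a voiced obstruent in word-final position, so it devoices to [p]. /nozaorriapabob/ → nozaorriapabop.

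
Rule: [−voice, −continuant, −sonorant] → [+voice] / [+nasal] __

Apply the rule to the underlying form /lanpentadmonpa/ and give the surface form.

/p/ is a voiceless stop immediately after the nasal /n/, so it voices to [b].
/t/ is a voiceless stop immediately after the nasal /n/, so it voices to [d].
/p/ is a voiceless stop immediately after the nasal /n/, so it voices to [b].
Surface form: [lanbendadmonba].

lanbendadmonba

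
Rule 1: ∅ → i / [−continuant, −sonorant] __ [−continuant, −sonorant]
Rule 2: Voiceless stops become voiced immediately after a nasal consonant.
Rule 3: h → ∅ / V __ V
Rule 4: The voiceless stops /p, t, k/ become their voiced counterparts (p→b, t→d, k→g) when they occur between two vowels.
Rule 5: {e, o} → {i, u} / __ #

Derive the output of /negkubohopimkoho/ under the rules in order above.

Rule 1 (stop-cluster i-epenthesis): /g/ and /k/ form a stop–stop cluster, so [i] is inserted between them. /negkubohopimkoho/ → negikubohopimkoho.
Rule 2 (post-nasal voicing): /k/ is a voiceless stop immediately after the nasal /m/, so it voices to [g]. /negikubohopimkoho/ → negikubohopimgoho.
Rule 3 (intervocalic h-deletion): /h/ occurs between vowels /o/ and /o/, so it deletes. /h/ occurs between vowels /o/ and /o/, so it deletes. /negikubohopimgoho/ → negikuboopimgoo.
Rule 4 (intervocalic voicing): /k/ is a voiceless stop between vowels /i/ and /u/, so it voices to [g]. /p/ is a voiceless stop between vowels /o/ and /i/, so it voices to [b]. /negikuboopimgoo/ → negiguboobimgoo.
Rule 5 (final vowel raising): /o/ is a mid vowel in word-final position, so it raises to [u]. /negiguboobimgoo/ → negiguboobimgou.

negiguboobimgou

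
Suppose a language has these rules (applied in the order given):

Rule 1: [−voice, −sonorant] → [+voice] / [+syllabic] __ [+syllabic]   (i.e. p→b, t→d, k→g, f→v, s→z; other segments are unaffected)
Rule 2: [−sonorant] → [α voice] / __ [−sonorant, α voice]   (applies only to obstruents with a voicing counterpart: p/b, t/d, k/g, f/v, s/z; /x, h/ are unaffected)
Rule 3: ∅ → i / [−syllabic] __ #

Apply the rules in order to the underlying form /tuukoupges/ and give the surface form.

Rule 1 (intervocalic voicing): /k/ is a voiceless obstruent between vowels /u/ and /o/, so it voices to [g]. /tuukoupges/ → tuugoupges.
Rule 2 (regressive voicing assimilation): /p/ precedes the voiced obstruent /g/, so it voices to [b] by assimilation. /tuugoupges/ → tuugoubges.
Rule 3 (final i-epenthesis): the form ends in the consonant /s/, so [i] is inserted word-finally. /tuugoubges/ → tuugoubgesi.

tuugoubgesi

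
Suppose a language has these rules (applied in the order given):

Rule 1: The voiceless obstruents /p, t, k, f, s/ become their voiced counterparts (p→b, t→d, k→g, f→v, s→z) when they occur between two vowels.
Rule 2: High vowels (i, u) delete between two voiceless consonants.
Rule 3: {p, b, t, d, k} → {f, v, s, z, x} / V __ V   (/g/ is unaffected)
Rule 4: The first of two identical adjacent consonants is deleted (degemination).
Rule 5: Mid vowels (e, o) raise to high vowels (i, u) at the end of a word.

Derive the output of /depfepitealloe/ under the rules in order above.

depfevizealoi

Rule 1 (intervocalic voicing): /p/ is a voiceless obstruent between vowels /e/ and /i/, so it voices to [b]. /t/ is a voiceless obstruent between vowels /i/ and /e/, so it voices to [d]. /depfepitealloe/ → depfebidealloe.
Rule 2 (high vowel syncope): no segment meets the environment; /depfebidealloe/ is unchanged.
Rule 3 (intervocalic spirantization): /b/ is a stop between vowels /e/ and /i/, so it spirantizes to the fricative [v]. /d/ is a stop between vowels /i/ and /e/, so it spirantizes to the fricative [z]. /depfebidealloe/ → depfevizealloe.
Rule 4 (degemination): /ll/ is a geminate; the first /l/ deletes. /depfevizealloe/ → depfevizealoe.
Rule 5 (final vowel raising): /e/ is a mid vowel in word-final position, so it raises to [i]. /depfevizealoe/ → depfevizealoi.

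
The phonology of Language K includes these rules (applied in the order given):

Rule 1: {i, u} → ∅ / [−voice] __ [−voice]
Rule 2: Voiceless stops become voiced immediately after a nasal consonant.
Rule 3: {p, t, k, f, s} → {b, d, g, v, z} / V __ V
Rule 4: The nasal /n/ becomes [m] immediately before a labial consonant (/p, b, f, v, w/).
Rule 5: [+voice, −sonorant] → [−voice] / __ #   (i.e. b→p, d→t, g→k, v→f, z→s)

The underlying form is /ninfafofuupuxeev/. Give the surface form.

Rule 1 (high vowel syncope): /u/ is a high vowel flanked by voiceless consonants /p/ and /x/, so it deletes. /ninfafofuupuxeev/ → ninfafofuupxeev.
Rule 2 (post-nasal voicing): no segment meets the environment; /ninfafofuupxeev/ is unchanged.
Rule 3 (intervocalic voicing): /f/ is a voiceless obstruent between vowels /a/ and /o/, so it voices to [v]. /f/ is a voiceless obstruent between vowels /o/ and /u/, so it voices to [v]. /ninfafofuupxeev/ → ninfavovuupxeev.
Rule 4 (nasal place assimilation): /n/ precedes the labial consonant /f/, so it assimilates in place to [m]. /ninfavovuupxeev/ → nimfavovuupxeev.
Rule 5 (final devoicing): /v/ is a voiced obstruent in word-final position, so it devoices to [f]. /nimfavovuupxeev/ → nimfavovuupxeef.

nimfavovuupxeef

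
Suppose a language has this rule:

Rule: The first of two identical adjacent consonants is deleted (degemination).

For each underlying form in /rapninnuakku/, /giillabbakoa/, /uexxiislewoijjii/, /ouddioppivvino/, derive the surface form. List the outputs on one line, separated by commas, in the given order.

/rapninnuakku/: /nn/ is a geminate; the first /n/ deletes. /kk/ is a geminate; the first /k/ deletes. → [rapninuaku].
/giillabbakoa/: /ll/ is a geminate; the first /l/ deletes. /bb/ is a geminate; the first /b/ deletes. → [giilabakoa].
/uexxiislewoijjii/: /xx/ is a geminate; the first /x/ deletes. /jj/ is a geminate; the first /j/ deletes. → [uexiislewoijii].
/ouddioppivvino/: /dd/ is a geminate; the first /d/ deletes. /pp/ is a geminate; the first /p/ deletes. /vv/ is a geminate; the first /v/ deletes. → [oudiopivino].

rapninuaku, giilabakoa, uexiislewoijii, oudiopivino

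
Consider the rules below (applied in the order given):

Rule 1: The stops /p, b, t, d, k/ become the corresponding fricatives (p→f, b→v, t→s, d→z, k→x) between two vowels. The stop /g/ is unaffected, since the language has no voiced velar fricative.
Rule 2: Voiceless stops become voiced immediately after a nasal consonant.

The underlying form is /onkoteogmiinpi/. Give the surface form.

Rule 1 (intervocalic spirantization): /t/ is a stop between vowels /o/ and /e/, so it spirantizes to the fricative [s]. /onkoteogmiinpi/ → onkoseogmiinpi.
Rule 2 (post-nasal voicing): /k/ is a voiceless stop immediately after the nasal /n/, so it voices to [g]. /p/ is a voiceless stop immediately after the nasal /n/, so it voices to [b]. /onkoseogmiinpi/ → ongoseogmiinbi.

ongoseogmiinbi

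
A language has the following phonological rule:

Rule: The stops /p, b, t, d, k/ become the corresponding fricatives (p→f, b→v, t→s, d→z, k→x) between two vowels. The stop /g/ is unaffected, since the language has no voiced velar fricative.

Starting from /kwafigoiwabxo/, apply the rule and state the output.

No segment of /kwafigoiwabxo/ meets the structural description of the rule, so the form surfaces unchanged.

kwafigoiwabxo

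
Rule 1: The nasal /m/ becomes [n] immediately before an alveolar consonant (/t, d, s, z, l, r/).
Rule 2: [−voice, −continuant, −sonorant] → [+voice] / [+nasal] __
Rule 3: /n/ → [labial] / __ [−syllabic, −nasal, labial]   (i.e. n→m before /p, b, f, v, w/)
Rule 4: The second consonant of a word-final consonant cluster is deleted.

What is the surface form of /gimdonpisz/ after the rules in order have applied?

gindombis

Rule 1 (nasal place assimilation): /m/ precedes the alveolar consonant /d/, so it assimilates in place to [n]. /gimdonpisz/ → gindonpisz.
Rule 2 (post-nasal voicing): /p/ is a voiceless stop immediately after the nasal /n/, so it voices to [b]. /gindonpisz/ → gindonbisz.
Rule 3 (nasal place assimilation): /n/ precedes the labial consonant /b/, so it assimilates in place to [m]. /gindonbisz/ → gindombisz.
Rule 4 (final cluster simplification): /z/ is the second consonant of a word-final cluster /sz/, so it deletes. /gindombisz/ → gindombis.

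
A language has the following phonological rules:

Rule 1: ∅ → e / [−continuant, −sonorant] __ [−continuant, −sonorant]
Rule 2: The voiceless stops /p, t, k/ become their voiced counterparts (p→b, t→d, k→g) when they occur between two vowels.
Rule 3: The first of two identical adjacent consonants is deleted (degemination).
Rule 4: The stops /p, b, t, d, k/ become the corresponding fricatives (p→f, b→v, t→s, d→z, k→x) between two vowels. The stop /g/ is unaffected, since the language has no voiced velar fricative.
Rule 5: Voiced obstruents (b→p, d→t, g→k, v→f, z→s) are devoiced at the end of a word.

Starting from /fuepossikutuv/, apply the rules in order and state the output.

fuevosiguzuf

Rule 1 (stop-cluster e-epenthesis): no segment meets the environment; /fuepossikutuv/ is unchanged.
Rule 2 (intervocalic voicing): /p/ is a voiceless stop between vowels /e/ and /o/, so it voices to [b]. /k/ is a voiceless stop between vowels /i/ and /u/, so it voices to [g]. /t/ is a voiceless stop between vowels /u/ and /u/, so it voices to [d]. /fuepossikutuv/ → fuebossiguduv.
Rule 3 (degemination): /ss/ is a geminate; the first /s/ deletes. /fuebossiguduv/ → fuebosiguduv.
Rule 4 (intervocalic spirantization): /b/ is a stop between vowels /e/ and /o/, so it spirantizes to the fricative [v]. /d/ is a stop between vowels /u/ and /u/, so it spirantizes to the fricative [z]. /fuebosiguduv/ → fuevosiguzuv.
Rule 5 (final devoicing): /v/ is a voiced obstruent in word-final position, so it devoices to [f]. /fuevosiguzuv/ → fuevosiguzuf.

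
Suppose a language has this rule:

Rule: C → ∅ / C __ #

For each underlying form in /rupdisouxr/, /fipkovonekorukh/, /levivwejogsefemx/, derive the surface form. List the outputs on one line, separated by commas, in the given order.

/rupdisouxr/: /r/ is the second consonant of a word-final cluster /xr/, so it deletes. → [rupdisoux].
/fipkovonekorukh/: /h/ is the second consonant of a word-final cluster /kh/, so it deletes. → [fipkovonekoruk].
/levivwejogsefemx/: /x/ is the second consonant of a word-final cluster /mx/, so it deletes. → [levivwejogsefem].

rupdisoux, fipkovonekoruk, levivwejogsefem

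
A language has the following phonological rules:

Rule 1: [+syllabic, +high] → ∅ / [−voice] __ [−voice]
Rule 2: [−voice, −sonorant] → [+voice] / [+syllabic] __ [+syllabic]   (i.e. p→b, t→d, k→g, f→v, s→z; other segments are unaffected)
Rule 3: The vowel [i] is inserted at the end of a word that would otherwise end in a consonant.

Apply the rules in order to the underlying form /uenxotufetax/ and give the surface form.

Rule 1 (high vowel syncope): /u/ is a high vowel flanked by voiceless consonants /t/ and /f/, so it deletes. /uenxotufetax/ → uenxotfetax.
Rule 2 (intervocalic voicing): /t/ is a voiceless obstruent between vowels /e/ and /a/, so it voices to [d]. /uenxotfetax/ → uenxotfedax.
Rule 3 (final i-epenthesis): the form ends in the consonant /x/, so [i] is inserted word-finally. /uenxotfedax/ → uenxotfedaxi.

uenxotfedaxi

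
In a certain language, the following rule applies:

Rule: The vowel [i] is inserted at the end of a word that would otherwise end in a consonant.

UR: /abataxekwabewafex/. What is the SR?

abataxekwabewafexi

the form ends in the consonant /x/, so [i] is inserted word-finally.
Surface form: [abataxekwabewafexi].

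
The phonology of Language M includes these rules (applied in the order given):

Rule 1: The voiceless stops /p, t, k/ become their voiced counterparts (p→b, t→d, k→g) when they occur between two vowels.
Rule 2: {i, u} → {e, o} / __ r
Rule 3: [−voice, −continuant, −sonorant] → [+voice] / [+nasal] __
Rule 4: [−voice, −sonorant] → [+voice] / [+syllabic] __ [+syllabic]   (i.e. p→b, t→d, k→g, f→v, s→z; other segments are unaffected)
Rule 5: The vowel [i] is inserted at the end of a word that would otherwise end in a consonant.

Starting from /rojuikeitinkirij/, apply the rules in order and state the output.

rojuigeidingeriji

Rule 1 (intervocalic voicing): /k/ is a voiceless stop between vowels /i/ and /e/, so it voices to [g]. /t/ is a voiceless stop between vowels /i/ and /i/, so it voices to [d]. /rojuikeitinkirij/ → rojuigeidinkirij.
Rule 2 (pre-rhotic lowering): /i/ is a high vowel immediately before /r/, so it lowers to [e]. /rojuigeidinkirij/ → rojuigeidinkerij.
Rule 3 (post-nasal voicing): /k/ is a voiceless stop immediately after the nasal /n/, so it voices to [g]. /rojuigeidinkerij/ → rojuigeidingerij.
Rule 4 (intervocalic voicing): no segment meets the environment; /rojuigeidingerij/ is unchanged.
Rule 5 (final i-epenthesis): the form ends in the consonant /j/, so [i] is inserted word-finally. /rojuigeidingerij/ → rojuigeidingeriji.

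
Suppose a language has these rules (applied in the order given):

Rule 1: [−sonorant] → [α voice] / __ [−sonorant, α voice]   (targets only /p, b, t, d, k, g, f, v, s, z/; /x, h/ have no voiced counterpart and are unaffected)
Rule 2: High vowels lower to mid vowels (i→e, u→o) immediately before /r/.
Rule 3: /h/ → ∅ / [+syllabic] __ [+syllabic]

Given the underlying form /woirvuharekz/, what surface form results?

Rule 1 (regressive voicing assimilation): /k/ precedes the voiced obstruent /z/, so it voices to [g] by assimilation. /woirvuharekz/ → woirvuharegz.
Rule 2 (pre-rhotic lowering): /i/ is a high vowel immediately before /r/, so it lowers to [e]. /woirvuharegz/ → woervuharegz.
Rule 3 (intervocalic h-deletion): /h/ occurs between vowels /u/ and /a/, so it deletes. /woervuharegz/ → woervuaregz.

woervuaregz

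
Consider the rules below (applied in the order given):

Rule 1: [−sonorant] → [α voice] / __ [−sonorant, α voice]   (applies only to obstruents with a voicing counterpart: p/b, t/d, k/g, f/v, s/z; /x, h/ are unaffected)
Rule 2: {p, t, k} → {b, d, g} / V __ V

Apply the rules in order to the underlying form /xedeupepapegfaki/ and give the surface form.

Rule 1 (regressive voicing assimilation): /g/ precedes the voiceless obstruent /f/, so it devoices to [k] by assimilation. /xedeupepapegfaki/ → xedeupepapekfaki.
Rule 2 (intervocalic voicing): /p/ is a voiceless stop between vowels /u/ and /e/, so it voices to [b]. /p/ is a voiceless stop between vowels /e/ and /a/, so it voices to [b]. /p/ is a voiceless stop between vowels /a/ and /e/, so it voices to [b]. /k/ is a voiceless stop between vowels /a/ and /i/, so it voices to [g]. /xedeupepapekfaki/ → xedeubebabekfagi.

xedeubebabekfagi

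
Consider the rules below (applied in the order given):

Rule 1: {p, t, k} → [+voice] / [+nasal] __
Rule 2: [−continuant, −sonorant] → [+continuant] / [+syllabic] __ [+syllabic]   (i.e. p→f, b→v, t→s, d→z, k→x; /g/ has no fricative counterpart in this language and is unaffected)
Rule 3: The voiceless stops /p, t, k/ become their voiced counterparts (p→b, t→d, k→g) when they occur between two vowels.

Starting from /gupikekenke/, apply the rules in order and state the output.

gufixexenge

Rule 1 (post-nasal voicing): /k/ is a voiceless stop immediately after the nasal /n/, so it voices to [g]. /gupikekenke/ → gupikekenge.
Rule 2 (intervocalic spirantization): /p/ is a stop between vowels /u/ and /i/, so it spirantizes to the fricative [f]. /k/ is a stop between vowels /i/ and /e/, so it spirantizes to the fricative [x]. /k/ is a stop between vowels /e/ and /e/, so it spirantizes to the fricative [x]. /gupikekenge/ → gufixexenge.
Rule 3 (intervocalic voicing): no segment meets the environment; /gufixexenge/ is unchanged.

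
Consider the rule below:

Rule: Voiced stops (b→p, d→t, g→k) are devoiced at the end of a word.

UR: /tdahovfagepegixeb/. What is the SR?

tdahovfagepegixep

Scanning /tdahovfagepegixeb/: /d/ at position 2 is not in the conditioning environment; /g/ at position 9 is not in the conditioning environment; /g/ at position 13 is not in the conditioning environment; /b/ is a voiced stop in word-final position, so it devoices to [p].
Result: [tdahovfagepegixep].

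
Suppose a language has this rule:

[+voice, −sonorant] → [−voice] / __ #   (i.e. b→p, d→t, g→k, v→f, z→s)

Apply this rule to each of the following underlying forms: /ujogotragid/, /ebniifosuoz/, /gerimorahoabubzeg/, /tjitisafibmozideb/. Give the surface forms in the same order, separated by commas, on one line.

/ujogotragid/: /d/ is a voiced obstruent in word-final position, so it devoices to [t]. → [ujogotragit].
/ebniifosuoz/: /z/ is a voiced obstruent in word-final position, so it devoices to [s]. → [ebniifosuos].
/gerimorahoabubzeg/: /g/ is a voiced obstruent in word-final position, so it devoices to [k]. → [gerimorahoabubzek].
/tjitisafibmozideb/: /b/ is a voiced obstruent in word-final position, so it devoices to [p]. → [tjitisafibmozidep].

ujogotragit, ebniifosuos, gerimorahoabubzek, tjitisafibmozidep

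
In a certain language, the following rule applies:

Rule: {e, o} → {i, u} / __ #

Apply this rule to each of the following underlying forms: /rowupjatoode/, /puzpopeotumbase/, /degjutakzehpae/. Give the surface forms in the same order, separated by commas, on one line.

/rowupjatoode/: /e/ is a mid vowel in word-final position, so it raises to [i]. → [rowupjatoodi].
/puzpopeotumbase/: /e/ is a mid vowel in word-final position, so it raises to [i]. → [puzpopeotumbasi].
/degjutakzehpae/: /e/ is a mid vowel in word-final position, so it raises to [i]. → [degjutakzehpai].

rowupjatoodi, puzpopeotumbasi, degjutakzehpai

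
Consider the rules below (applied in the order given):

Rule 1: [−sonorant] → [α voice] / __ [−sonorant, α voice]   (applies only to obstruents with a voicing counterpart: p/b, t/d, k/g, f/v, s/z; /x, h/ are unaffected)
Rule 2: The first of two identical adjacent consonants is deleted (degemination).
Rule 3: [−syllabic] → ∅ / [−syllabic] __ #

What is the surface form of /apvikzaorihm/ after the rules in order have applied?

Rule 1 (regressive voicing assimilation): /p/ precedes the voiced obstruent /v/, so it voices to [b] by assimilation. /k/ precedes the voiced obstruent /z/, so it voices to [g] by assimilation. /apvikzaorihm/ → abvigzaorihm.
Rule 2 (degemination): no segment meets the environment; /abvigzaorihm/ is unchanged.
Rule 3 (final cluster simplification): /m/ is the second consonant of a word-final cluster /hm/, so it deletes. /abvigzaorihm/ → abvigzaorih.

abvigzaorih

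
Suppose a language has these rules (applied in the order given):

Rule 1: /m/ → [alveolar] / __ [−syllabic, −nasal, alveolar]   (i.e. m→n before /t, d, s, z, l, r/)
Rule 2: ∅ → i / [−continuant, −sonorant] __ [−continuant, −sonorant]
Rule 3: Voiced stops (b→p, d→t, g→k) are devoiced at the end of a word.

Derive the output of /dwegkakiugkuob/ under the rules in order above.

Rule 1 (nasal place assimilation): no segment meets the environment; /dwegkakiugkuob/ is unchanged.
Rule 2 (stop-cluster i-epenthesis): /g/ and /k/ form a stop–stop cluster, so [i] is inserted between them. /g/ and /k/ form a stop–stop cluster, so [i] is inserted between them. /dwegkakiugkuob/ → dwegikakiugikuob.
Rule 3 (final devoicing): /b/ is a voiced stop in word-final position, so it devoices to [p]. /dwegikakiugikuob/ → dwegikakiugikuop.

dwegikakiugikuop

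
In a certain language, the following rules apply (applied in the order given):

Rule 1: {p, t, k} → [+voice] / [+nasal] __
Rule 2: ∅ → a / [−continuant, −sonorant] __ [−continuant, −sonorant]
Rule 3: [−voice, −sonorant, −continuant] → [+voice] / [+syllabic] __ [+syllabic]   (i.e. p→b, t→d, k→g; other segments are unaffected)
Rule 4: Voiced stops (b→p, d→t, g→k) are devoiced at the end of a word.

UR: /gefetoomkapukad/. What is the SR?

Rule 1 (post-nasal voicing): /k/ is a voiceless stop immediately after the nasal /m/, so it voices to [g]. /gefetoomkapukad/ → gefetoomgapukad.
Rule 2 (stop-cluster a-epenthesis): no segment meets the environment; /gefetoomgapukad/ is unchanged.
Rule 3 (intervocalic voicing): /t/ is a voiceless stop between vowels /e/ and /o/, so it voices to [d]. /p/ is a voiceless stop between vowels /a/ and /u/, so it voices to [b]. /k/ is a voiceless stop between vowels /u/ and /a/, so it voices to [g]. /gefetoomgapukad/ → gefedoomgabugad.
Rule 4 (final devoicing): /d/ is a voiced stop in word-final position, so it devoices to [t]. /gefedoomgabugad/ → gefedoomgabugat.

gefedoomgabugat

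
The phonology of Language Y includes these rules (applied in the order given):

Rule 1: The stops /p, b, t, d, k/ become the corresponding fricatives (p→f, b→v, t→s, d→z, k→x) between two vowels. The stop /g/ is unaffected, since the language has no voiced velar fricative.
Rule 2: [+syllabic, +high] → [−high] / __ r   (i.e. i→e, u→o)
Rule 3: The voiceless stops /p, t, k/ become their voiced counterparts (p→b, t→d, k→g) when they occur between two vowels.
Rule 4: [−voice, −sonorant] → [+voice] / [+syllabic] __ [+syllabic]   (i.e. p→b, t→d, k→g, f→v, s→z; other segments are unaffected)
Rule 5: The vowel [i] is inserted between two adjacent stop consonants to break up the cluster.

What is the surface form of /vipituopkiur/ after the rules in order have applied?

Rule 1 (intervocalic spirantization): /p/ is a stop between vowels /i/ and /i/, so it spirantizes to the fricative [f]. /t/ is a stop between vowels /i/ and /u/, so it spirantizes to the fricative [s]. /vipituopkiur/ → vifisuopkiur.
Rule 2 (pre-rhotic lowering): /u/ is a high vowel immediately before /r/, so it lowers to [o]. /vifisuopkiur/ → vifisuopkior.
Rule 3 (intervocalic voicing): no segment meets the environment; /vifisuopkior/ is unchanged.
Rule 4 (intervocalic voicing): /f/ is a voiceless obstruent between vowels /i/ and /i/, so it voices to [v]. /s/ is a voiceless obstruent between vowels /i/ and /u/, so it voices to [z]. /vifisuopkior/ → vivizuopkior.
Rule 5 (stop-cluster i-epenthesis): /p/ and /k/ form a stop–stop cluster, so [i] is inserted between them. /vivizuopkior/ → vivizuopikior.

vivizuopikior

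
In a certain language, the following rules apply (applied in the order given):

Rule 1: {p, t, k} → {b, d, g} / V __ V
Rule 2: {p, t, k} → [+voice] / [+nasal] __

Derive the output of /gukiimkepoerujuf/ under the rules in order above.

gugiimgeboerujuf

Rule 1 (intervocalic voicing): /k/ is a voiceless stop between vowels /u/ and /i/, so it voices to [g]. /p/ is a voiceless stop between vowels /e/ and /o/, so it voices to [b]. /gukiimkepoerujuf/ → gugiimkeboerujuf.
Rule 2 (post-nasal voicing): /k/ is a voiceless stop immediately after the nasal /m/, so it voices to [g]. /gugiimkeboerujuf/ → gugiimgeboerujuf.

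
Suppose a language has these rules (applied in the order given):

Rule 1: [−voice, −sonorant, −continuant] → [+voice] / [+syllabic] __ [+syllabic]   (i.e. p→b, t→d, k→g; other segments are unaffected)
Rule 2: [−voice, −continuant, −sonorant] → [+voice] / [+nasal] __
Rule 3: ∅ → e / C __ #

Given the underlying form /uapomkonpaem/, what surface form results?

Rule 1 (intervocalic voicing): /p/ is a voiceless stop between vowels /a/ and /o/, so it voices to [b]. /uapomkonpaem/ → uabomkonpaem.
Rule 2 (post-nasal voicing): /k/ is a voiceless stop immediately after the nasal /m/, so it voices to [g]. /p/ is a voiceless stop immediately after the nasal /n/, so it voices to [b]. /uabomkonpaem/ → uabomgonbaem.
Rule 3 (final e-epenthesis): the form ends in the consonant /m/, so [e] is inserted word-finally. /uabomgonbaem/ → uabomgonbaeme.

uabomgonbaeme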